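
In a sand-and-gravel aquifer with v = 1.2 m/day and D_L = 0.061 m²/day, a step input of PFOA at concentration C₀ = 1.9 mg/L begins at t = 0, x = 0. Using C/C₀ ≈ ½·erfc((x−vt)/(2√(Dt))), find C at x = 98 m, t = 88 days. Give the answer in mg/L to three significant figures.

For a continuous step input, C/C₀ ≈ ½·erfc((x−vt)/(2√(Dt))).
vt = 1.2 × 88 = 105.6 m and 2√(Dt) = 2√(0.061 × 88) = 4.634 m.
Argument (x−vt)/(2√(Dt)) = (98 − 105.6)/4.634 = -1.640; ½·erfc(-1.640) = 0.9898.
C = 1.9 × 0.9898 = 1.88 mg/L.

1.88 mg/L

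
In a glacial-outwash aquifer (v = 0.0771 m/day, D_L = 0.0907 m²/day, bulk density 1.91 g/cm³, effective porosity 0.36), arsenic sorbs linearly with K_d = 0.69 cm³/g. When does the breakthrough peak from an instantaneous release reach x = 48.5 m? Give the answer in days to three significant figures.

2860 days

Retardation factor R = 1 + ρ_b·K_d/n = 1 + 1.91 × 0.69/0.36 = 4.661.
Sorption retards both mechanisms: v_R = v/R = 0.01654 m/day, D_R = D/R = 0.01946 m²/day.
Peak time from v_R²t² + 2D_R t − x² = 0: t = (√(D_R² + v_R²x²) − D_R)/v_R².
√(D_R² + v_R²x²) = √(0.01946² + 0.01654² × 48.5²) = 0.8024; v_R² = 0.0002736.
t = (0.8024 − 0.01946)/0.0002736 = 2860 days.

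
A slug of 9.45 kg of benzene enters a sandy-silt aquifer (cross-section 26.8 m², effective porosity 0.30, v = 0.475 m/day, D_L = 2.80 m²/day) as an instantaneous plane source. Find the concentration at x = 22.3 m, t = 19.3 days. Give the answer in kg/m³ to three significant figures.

For an instantaneous plane source, C(x,t) = M/(n_e·A·√(4πDt)) · exp(−(x−vt)²/(4Dt)), with n_e·A the pore (flow) area.
Plume center vt = 0.475 × 19.3 = 9.1675 m, so the well at 22.3 m is 13.1325 m downgradient of the peak.
√(4πDt) = 26.06 m, giving peak height M/(n_e·A·√(4πDt)) = 9.45/(0.30 × 26.8 × 26.06) = 0.04510 kg/m³.
(x−vt)²/(4Dt) = (13.1325)²/(4 × 2.80 × 19.3) = 0.7978; exp(−0.7978) = 0.4503.
C = 0.04510 × 0.4503 = 0.0203 kg/m³.

0.0203 kg/m³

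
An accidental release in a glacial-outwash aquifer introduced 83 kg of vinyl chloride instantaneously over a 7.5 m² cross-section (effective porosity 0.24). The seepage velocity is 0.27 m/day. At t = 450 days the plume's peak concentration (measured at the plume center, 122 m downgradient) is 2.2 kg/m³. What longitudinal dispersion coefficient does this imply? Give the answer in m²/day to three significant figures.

0.0777 m²/day

At the plume center C_max = M/(n_e·A·√(4πDt)), so D = M²/(4πt·(n_e·A·C_max)²).
n_e·A·C_max = 0.24 × 7.5 × 2.2 = 3.960 kg/m.
D = 83²/(4π × 450 × 3.960²) = 0.0777 m²/day.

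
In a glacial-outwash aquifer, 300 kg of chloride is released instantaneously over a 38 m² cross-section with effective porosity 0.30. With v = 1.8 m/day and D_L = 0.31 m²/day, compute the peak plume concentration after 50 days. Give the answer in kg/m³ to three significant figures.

The peak of an instantaneous 1D plume sits at x = vt; there the Gaussian factor is 1 and C_max = M/(n_e·A·√(4πDt)), where n_e·A is the pore area the mass is dissolved in.
√(4πDt) = √(4π × 0.31 × 50) = 13.96 m, so C_max = 300/(0.30 × 38 × 13.96) = 1.89 kg/m³.

1.89 kg/m³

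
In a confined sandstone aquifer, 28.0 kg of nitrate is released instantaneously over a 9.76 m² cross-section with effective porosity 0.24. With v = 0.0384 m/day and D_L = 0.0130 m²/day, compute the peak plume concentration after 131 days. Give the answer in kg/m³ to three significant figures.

The peak of an instantaneous 1D plume sits at x = vt; there the Gaussian factor is 1 and C_max = M/(n_e·A·√(4πDt)), where n_e·A is the pore area the mass is dissolved in.
√(4πDt) = √(4π × 0.0130 × 131) = 4.626 m, so C_max = 28.0/(0.24 × 9.76 × 4.626) = 2.58 kg/m³.

2.58 kg/m³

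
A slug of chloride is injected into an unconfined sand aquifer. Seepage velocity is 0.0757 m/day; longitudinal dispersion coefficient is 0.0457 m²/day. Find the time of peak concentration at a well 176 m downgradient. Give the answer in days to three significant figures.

2320 days

For the 1D instantaneous-source solution, setting ∂C/∂t = 0 at fixed x gives v²t² + 2Dt − x² = 0, so t = (√(D² + v²x²) − D)/v².
√(D² + v²x²) = √(0.0457² + 0.0757² × 176²) = 13.32; v² = 0.00573049.
t = (13.32 − 0.0457)/0.00573049 = 2320 days (vs. the pure-advection estimate x/v = 2320 d).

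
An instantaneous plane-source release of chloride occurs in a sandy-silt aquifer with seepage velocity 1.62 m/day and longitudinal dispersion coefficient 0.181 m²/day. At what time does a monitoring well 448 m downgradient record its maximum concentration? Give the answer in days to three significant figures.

For the 1D instantaneous-source solution, setting ∂C/∂t = 0 at fixed x gives v²t² + 2Dt − x² = 0, so t = (√(D² + v²x²) − D)/v².
√(D² + v²x²) = √(0.181² + 1.62² × 448²) = 725.8; v² = 2.6244.
t = (725.8 − 0.181)/2.6244 = 276 days (vs. the pure-advection estimate x/v = 277 d).

276 days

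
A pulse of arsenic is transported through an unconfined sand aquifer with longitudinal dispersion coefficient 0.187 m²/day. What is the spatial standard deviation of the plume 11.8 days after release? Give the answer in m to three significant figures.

Dispersive spreading gives a Gaussian with σ² = 2Dt; advection only shifts the center.
σ = √(2 × 0.187 × 11.8) = 2.10 m.

2.10 m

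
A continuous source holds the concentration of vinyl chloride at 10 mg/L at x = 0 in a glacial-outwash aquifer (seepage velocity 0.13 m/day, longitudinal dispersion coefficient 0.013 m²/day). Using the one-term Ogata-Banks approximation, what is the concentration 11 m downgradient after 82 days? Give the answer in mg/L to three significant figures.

For a continuous step input, C/C₀ ≈ ½·erfc((x−vt)/(2√(Dt))).
vt = 0.13 × 82 = 10.66 m and 2√(Dt) = 2√(0.013 × 82) = 2.065 m.
Argument (x−vt)/(2√(Dt)) = (11 − 10.66)/2.065 = 0.1646; ½·erfc(0.1646) = 0.4080.
C = 10 × 0.4080 = 4.08 mg/L.

4.08 mg/L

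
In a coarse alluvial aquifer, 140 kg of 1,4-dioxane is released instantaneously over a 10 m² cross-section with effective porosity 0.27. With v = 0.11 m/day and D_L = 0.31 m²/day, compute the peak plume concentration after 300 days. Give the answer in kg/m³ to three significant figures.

The peak of an instantaneous 1D plume sits at x = vt; there the Gaussian factor is 1 and C_max = M/(n_e·A·√(4πDt)), where n_e·A is the pore area the mass is dissolved in.
√(4πDt) = √(4π × 0.31 × 300) = 34.19 m, so C_max = 140/(0.27 × 10 × 34.19) = 1.52 kg/m³.

1.52 kg/m³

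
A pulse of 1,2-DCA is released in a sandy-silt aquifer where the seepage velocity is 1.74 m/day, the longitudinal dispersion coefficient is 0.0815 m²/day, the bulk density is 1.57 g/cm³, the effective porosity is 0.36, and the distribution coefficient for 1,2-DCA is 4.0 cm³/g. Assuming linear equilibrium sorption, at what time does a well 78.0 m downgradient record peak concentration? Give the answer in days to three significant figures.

Retardation factor R = 1 + ρ_b·K_d/n = 1 + 1.57 × 4.0/0.36 = 18.44.
Sorption retards both mechanisms: v_R = v/R = 0.09436 m/day, D_R = D/R = 0.004420 m²/day.
Peak time from v_R²t² + 2D_R t − x² = 0: t = (√(D_R² + v_R²x²) − D_R)/v_R².
√(D_R² + v_R²x²) = √(0.004420² + 0.09436² × 78.0²) = 7.360; v_R² = 0.008904.
t = (7.360 − 0.004420)/0.008904 = 826 days.

826 days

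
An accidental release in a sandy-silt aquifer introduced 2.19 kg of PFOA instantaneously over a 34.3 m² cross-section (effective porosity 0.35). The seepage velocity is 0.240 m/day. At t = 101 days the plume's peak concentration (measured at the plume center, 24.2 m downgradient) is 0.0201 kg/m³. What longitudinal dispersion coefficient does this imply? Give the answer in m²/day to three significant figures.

At the plume center C_max = M/(n_e·A·√(4πDt)), so D = M²/(4πt·(n_e·A·C_max)²).
n_e·A·C_max = 0.35 × 34.3 × 0.0201 = 0.2413 kg/m.
D = 2.19²/(4π × 101 × 0.2413²) = 0.0649 m²/day.

0.0649 m²/day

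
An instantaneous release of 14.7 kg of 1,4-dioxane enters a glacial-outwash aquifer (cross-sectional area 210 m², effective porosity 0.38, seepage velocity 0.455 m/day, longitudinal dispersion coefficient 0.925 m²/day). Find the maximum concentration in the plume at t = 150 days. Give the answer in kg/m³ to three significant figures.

The peak of an instantaneous 1D plume sits at x = vt; there the Gaussian factor is 1 and C_max = M/(n_e·A·√(4πDt)), where n_e·A is the pore area the mass is dissolved in.
√(4πDt) = √(4π × 0.925 × 150) = 41.76 m, so C_max = 14.7/(0.38 × 210 × 41.76) = 0.00441 kg/m³.

0.00441 kg/m³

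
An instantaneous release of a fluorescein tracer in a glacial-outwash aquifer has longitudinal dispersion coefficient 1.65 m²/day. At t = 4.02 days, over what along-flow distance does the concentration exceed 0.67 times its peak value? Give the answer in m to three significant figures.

6.52 m

The plume is Gaussian with σ = √(2Dt) = √(2 × 1.65 × 4.02) = 3.642 m.
C/C_peak = exp(−Δx²/(2σ²)) = 0.67 ⇒ Δx = σ·√(−2 ln 0.67) = 3.642 × 0.8950 = 3.260 m.
Width = 2Δx = 6.52 m.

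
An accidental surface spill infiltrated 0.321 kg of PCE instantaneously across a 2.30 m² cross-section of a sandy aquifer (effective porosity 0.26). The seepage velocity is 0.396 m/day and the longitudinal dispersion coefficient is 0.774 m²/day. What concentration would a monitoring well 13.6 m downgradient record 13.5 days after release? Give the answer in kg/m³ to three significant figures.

For an instantaneous plane source, C(x,t) = M/(n_e·A·√(4πDt)) · exp(−(x−vt)²/(4Dt)), with n_e·A the pore (flow) area.
Plume center vt = 0.396 × 13.5 = 5.346 m, so the well at 13.6 m is 8.254 m downgradient of the peak.
√(4πDt) = 11.46 m, giving peak height M/(n_e·A·√(4πDt)) = 0.321/(0.26 × 2.30 × 11.46) = 0.04684 kg/m³.
(x−vt)²/(4Dt) = (8.254)²/(4 × 0.774 × 13.5) = 1.630; exp(−1.630) = 0.1959.
C = 0.04684 × 0.1959 = 0.00918 kg/m³.

0.00918 kg/m³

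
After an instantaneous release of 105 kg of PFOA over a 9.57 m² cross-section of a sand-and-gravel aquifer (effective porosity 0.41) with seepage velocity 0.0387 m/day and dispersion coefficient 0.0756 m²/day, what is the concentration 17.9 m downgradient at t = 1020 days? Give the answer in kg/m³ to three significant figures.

For an instantaneous plane source, C(x,t) = M/(n_e·A·√(4πDt)) · exp(−(x−vt)²/(4Dt)), with n_e·A the pore (flow) area.
Plume center vt = 0.0387 × 1020 = 39.474 m, so the well at 17.9 m is 21.574 m upgradient of the peak.
√(4πDt) = 31.13 m, giving peak height M/(n_e·A·√(4πDt)) = 105/(0.41 × 9.57 × 31.13) = 0.8596 kg/m³.
(x−vt)²/(4Dt) = (-21.574)²/(4 × 0.0756 × 1020) = 1.509; exp(−1.509) = 0.2211.
C = 0.8596 × 0.2211 = 0.190 kg/m³.

0.190 kg/m³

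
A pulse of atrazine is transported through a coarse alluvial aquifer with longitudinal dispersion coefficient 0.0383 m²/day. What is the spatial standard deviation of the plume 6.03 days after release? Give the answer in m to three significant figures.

0.680 m

Dispersive spreading gives a Gaussian with σ² = 2Dt; advection only shifts the center.
σ = √(2 × 0.0383 × 6.03) = 0.680 m.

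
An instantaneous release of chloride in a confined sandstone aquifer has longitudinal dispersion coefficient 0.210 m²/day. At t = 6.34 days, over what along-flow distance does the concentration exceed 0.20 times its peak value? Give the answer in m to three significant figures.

5.86 m

The plume is Gaussian with σ = √(2Dt) = √(2 × 0.210 × 6.34) = 1.632 m.
C/C_peak = exp(−Δx²/(2σ²)) = 0.20 ⇒ Δx = σ·√(−2 ln 0.20) = 1.632 × 1.794 = 2.928 m.
Width = 2Δx = 5.86 m.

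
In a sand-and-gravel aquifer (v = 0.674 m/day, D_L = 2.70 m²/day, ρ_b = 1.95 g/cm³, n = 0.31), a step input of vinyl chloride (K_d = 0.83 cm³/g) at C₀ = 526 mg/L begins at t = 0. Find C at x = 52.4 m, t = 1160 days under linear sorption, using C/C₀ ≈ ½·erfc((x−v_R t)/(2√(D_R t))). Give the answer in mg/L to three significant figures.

520 mg/L

Retardation factor R = 1 + ρ_b·K_d/n = 1 + 1.95 × 0.83/0.31 = 6.221.
Sorption retards both mechanisms: v_R = v/R = 0.1083 m/day, D_R = D/R = 0.4340 m²/day.
v_R·t = 0.1083 × 1160 = 125.628 m; 2√(D_R t) = 44.87 m; argument = (52.4 − 125.628)/44.87 = -1.632.
C = C₀ × ½·erfc(-1.632) = 526 × 0.9895 = 520 mg/L.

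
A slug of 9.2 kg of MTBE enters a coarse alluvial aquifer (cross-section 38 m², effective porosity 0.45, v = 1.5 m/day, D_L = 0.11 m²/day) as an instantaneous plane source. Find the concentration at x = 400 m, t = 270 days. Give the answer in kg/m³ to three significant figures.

For an instantaneous plane source, C(x,t) = M/(n_e·A·√(4πDt)) · exp(−(x−vt)²/(4Dt)), with n_e·A the pore (flow) area.
Plume center vt = 1.5 × 270 = 405 m, so the well at 400 m is 5 m upgradient of the peak.
√(4πDt) = 19.32 m, giving peak height M/(n_e·A·√(4πDt)) = 9.2/(0.45 × 38 × 19.32) = 0.02785 kg/m³.
(x−vt)²/(4Dt) = (-5)²/(4 × 0.11 × 270) = 0.2104; exp(−0.2104) = 0.8103.
C = 0.02785 × 0.8103 = 0.0226 kg/m³.

0.0226 kg/m³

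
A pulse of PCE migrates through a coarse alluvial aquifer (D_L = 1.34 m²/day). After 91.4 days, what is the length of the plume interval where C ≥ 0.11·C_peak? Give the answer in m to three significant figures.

65.8 m

The plume is Gaussian with σ = √(2Dt) = √(2 × 1.34 × 91.4) = 15.65 m.
C/C_peak = exp(−Δx²/(2σ²)) = 0.11 ⇒ Δx = σ·√(−2 ln 0.11) = 15.65 × 2.101 = 32.88 m.
Width = 2Δx = 65.8 m.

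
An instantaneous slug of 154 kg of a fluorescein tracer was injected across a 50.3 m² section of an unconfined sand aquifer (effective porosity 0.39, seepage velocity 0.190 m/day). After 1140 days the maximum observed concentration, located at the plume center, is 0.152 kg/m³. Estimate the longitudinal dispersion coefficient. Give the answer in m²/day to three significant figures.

At the plume center C_max = M/(n_e·A·√(4πDt)), so D = M²/(4πt·(n_e·A·C_max)²).
n_e·A·C_max = 0.39 × 50.3 × 0.152 = 2.982 kg/m.
D = 154²/(4π × 1140 × 2.982²) = 0.186 m²/day.

0.186 m²/day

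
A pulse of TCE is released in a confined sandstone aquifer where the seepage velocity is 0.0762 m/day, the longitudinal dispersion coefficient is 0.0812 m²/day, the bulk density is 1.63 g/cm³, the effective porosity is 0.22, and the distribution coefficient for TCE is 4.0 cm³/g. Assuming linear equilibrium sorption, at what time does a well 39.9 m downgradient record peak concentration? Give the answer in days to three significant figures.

Retardation factor R = 1 + ρ_b·K_d/n = 1 + 1.63 × 4.0/0.22 = 30.64.
Sorption retards both mechanisms: v_R = v/R = 0.002487 m/day, D_R = D/R = 0.002650 m²/day.
Peak time from v_R²t² + 2D_R t − x² = 0: t = (√(D_R² + v_R²x²) − D_R)/v_R².
√(D_R² + v_R²x²) = √(0.002650² + 0.002487² × 39.9²) = 0.09927; v_R² = 6.185e-06.
t = (0.09927 − 0.002650)/6.185e-06 = 15600 days.

15600 days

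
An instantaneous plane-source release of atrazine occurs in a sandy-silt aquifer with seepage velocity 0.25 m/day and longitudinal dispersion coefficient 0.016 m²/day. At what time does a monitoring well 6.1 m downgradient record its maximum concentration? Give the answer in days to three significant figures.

For the 1D instantaneous-source solution, setting ∂C/∂t = 0 at fixed x gives v²t² + 2Dt − x² = 0, so t = (√(D² + v²x²) − D)/v².
√(D² + v²x²) = √(0.016² + 0.25² × 6.1²) = 1.525; v² = 0.0625.
t = (1.525 − 0.016)/0.0625 = 24.1 days (vs. the pure-advection estimate x/v = 24.4 d).

24.1 days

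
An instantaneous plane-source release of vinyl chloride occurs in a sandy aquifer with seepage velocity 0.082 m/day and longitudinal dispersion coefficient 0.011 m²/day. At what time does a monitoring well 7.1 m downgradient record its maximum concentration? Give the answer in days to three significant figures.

85.0 days

For the 1D instantaneous-source solution, setting ∂C/∂t = 0 at fixed x gives v²t² + 2Dt − x² = 0, so t = (√(D² + v²x²) − D)/v².
√(D² + v²x²) = √(0.011² + 0.082² × 7.1²) = 0.5823; v² = 0.006724.
t = (0.5823 − 0.011)/0.006724 = 85.0 days (vs. the pure-advection estimate x/v = 86.6 d).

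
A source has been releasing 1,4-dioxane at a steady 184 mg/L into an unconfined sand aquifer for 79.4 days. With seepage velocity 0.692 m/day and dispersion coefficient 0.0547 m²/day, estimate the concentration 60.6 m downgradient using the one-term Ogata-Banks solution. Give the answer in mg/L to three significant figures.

For a continuous step input, C/C₀ ≈ ½·erfc((x−vt)/(2√(Dt))).
vt = 0.692 × 79.4 = 54.9448 m and 2√(Dt) = 2√(0.0547 × 79.4) = 4.168 m.
Argument (x−vt)/(2√(Dt)) = (60.6 − 54.9448)/4.168 = 1.357; ½·erfc(1.357) = 0.02749.
C = 184 × 0.02749 = 5.06 mg/L.

5.06 mg/L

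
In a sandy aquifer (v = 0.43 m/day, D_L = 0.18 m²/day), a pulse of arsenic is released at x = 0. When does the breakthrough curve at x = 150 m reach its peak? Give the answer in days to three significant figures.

348 days

For the 1D instantaneous-source solution, setting ∂C/∂t = 0 at fixed x gives v²t² + 2Dt − x² = 0, so t = (√(D² + v²x²) − D)/v².
√(D² + v²x²) = √(0.18² + 0.43² × 150²) = 64.50; v² = 0.1849.
t = (64.50 − 0.18)/0.1849 = 348 days (vs. the pure-advection estimate x/v = 349 d).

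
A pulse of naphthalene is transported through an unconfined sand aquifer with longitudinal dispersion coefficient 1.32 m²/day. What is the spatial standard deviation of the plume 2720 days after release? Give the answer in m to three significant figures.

Dispersive spreading gives a Gaussian with σ² = 2Dt; advection only shifts the center.
σ = √(2 × 1.32 × 2720) = 84.7 m.

84.7 m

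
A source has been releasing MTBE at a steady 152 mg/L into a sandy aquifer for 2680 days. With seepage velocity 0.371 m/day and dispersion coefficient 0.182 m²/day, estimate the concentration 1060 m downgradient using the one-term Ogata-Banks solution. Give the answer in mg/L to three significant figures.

For a continuous step input, C/C₀ ≈ ½·erfc((x−vt)/(2√(Dt))).
vt = 0.371 × 2680 = 994.28 m and 2√(Dt) = 2√(0.182 × 2680) = 44.17 m.
Argument (x−vt)/(2√(Dt)) = (1060 − 994.28)/44.17 = 1.488; ½·erfc(1.488) = 0.01767.
C = 152 × 0.01767 = 2.69 mg/L.

2.69 mg/L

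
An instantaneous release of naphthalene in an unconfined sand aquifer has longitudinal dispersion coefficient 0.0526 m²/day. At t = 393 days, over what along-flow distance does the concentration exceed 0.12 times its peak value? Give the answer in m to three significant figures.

The plume is Gaussian with σ = √(2Dt) = √(2 × 0.0526 × 393) = 6.430 m.
C/C_peak = exp(−Δx²/(2σ²)) = 0.12 ⇒ Δx = σ·√(−2 ln 0.12) = 6.430 × 2.059 = 13.24 m.
Width = 2Δx = 26.5 m.

26.5 m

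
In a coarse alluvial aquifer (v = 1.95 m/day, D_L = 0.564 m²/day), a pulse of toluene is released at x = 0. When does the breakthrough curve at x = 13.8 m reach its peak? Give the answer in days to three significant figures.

6.93 days

For the 1D instantaneous-source solution, setting ∂C/∂t = 0 at fixed x gives v²t² + 2Dt − x² = 0, so t = (√(D² + v²x²) − D)/v².
√(D² + v²x²) = √(0.564² + 1.95² × 13.8²) = 26.92; v² = 3.8025.
t = (26.92 − 0.564)/3.8025 = 6.93 days (vs. the pure-advection estimate x/v = 7.08 d).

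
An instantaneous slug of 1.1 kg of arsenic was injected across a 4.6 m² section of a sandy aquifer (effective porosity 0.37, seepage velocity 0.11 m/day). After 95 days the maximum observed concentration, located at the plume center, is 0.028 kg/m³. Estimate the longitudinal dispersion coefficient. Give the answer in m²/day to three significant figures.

At the plume center C_max = M/(n_e·A·√(4πDt)), so D = M²/(4πt·(n_e·A·C_max)²).
n_e·A·C_max = 0.37 × 4.6 × 0.028 = 0.04766 kg/m.
D = 1.1²/(4π × 95 × 0.04766²) = 0.446 m²/day.

0.446 m²/day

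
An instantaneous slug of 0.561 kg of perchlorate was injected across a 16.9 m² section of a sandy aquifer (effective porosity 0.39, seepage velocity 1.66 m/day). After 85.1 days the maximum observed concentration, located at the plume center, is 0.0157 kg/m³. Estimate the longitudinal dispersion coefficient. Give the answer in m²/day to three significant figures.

0.0275 m²/day

At the plume center C_max = M/(n_e·A·√(4πDt)), so D = M²/(4πt·(n_e·A·C_max)²).
n_e·A·C_max = 0.39 × 16.9 × 0.0157 = 0.1035 kg/m.
D = 0.561²/(4π × 85.1 × 0.1035²) = 0.0275 m²/day.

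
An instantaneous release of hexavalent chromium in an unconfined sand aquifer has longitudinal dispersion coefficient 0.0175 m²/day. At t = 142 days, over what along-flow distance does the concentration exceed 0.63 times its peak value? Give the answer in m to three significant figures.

The plume is Gaussian with σ = √(2Dt) = √(2 × 0.0175 × 142) = 2.229 m.
C/C_peak = exp(−Δx²/(2σ²)) = 0.63 ⇒ Δx = σ·√(−2 ln 0.63) = 2.229 × 0.9613 = 2.143 m.
Width = 2Δx = 4.29 m.

4.29 m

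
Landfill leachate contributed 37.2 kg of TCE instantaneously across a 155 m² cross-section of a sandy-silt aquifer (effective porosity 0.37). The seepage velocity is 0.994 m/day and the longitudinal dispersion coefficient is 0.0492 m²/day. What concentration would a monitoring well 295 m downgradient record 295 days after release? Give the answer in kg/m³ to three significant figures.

0.0455 kg/m³

For an instantaneous plane source, C(x,t) = M/(n_e·A·√(4πDt)) · exp(−(x−vt)²/(4Dt)), with n_e·A the pore (flow) area.
Plume center vt = 0.994 × 295 = 293.23 m, so the well at 295 m is 1.77 m downgradient of the peak.
√(4πDt) = 13.51 m, giving peak height M/(n_e·A·√(4πDt)) = 37.2/(0.37 × 155 × 13.51) = 0.04801 kg/m³.
(x−vt)²/(4Dt) = (1.77)²/(4 × 0.0492 × 295) = 0.05396; exp(−0.05396) = 0.9475.
C = 0.04801 × 0.9475 = 0.0455 kg/m³.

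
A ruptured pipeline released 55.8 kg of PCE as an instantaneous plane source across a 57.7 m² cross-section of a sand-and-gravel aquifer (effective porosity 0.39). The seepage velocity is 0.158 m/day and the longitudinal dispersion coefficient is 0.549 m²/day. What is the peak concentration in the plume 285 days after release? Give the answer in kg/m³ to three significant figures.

0.0559 kg/m³

The peak of an instantaneous 1D plume sits at x = vt; there the Gaussian factor is 1 and C_max = M/(n_e·A·√(4πDt)), where n_e·A is the pore area the mass is dissolved in.
√(4πDt) = √(4π × 0.549 × 285) = 44.34 m, so C_max = 55.8/(0.39 × 57.7 × 44.34) = 0.0559 kg/m³.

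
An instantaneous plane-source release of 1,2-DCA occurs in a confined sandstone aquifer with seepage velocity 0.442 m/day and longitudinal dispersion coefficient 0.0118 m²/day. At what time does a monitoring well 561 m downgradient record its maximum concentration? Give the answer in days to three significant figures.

For the 1D instantaneous-source solution, setting ∂C/∂t = 0 at fixed x gives v²t² + 2Dt − x² = 0, so t = (√(D² + v²x²) − D)/v².
√(D² + v²x²) = √(0.0118² + 0.442² × 561²) = 248.0; v² = 0.195364.
t = (248.0 − 0.0118)/0.195364 = 1270 days (vs. the pure-advection estimate x/v = 1270 d).

1270 days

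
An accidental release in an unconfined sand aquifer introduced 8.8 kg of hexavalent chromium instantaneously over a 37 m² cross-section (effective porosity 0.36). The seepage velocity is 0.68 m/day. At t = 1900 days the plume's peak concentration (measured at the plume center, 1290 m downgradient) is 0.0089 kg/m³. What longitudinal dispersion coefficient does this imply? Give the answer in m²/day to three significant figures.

0.231 m²/day

At the plume center C_max = M/(n_e·A·√(4πDt)), so D = M²/(4πt·(n_e·A·C_max)²).
n_e·A·C_max = 0.36 × 37 × 0.0089 = 0.1185 kg/m.
D = 8.8²/(4π × 1900 × 0.1185²) = 0.231 m²/day.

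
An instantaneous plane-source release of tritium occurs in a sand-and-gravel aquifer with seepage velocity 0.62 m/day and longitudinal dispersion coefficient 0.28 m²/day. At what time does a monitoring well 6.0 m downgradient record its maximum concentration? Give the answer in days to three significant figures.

8.98 days

For the 1D instantaneous-source solution, setting ∂C/∂t = 0 at fixed x gives v²t² + 2Dt − x² = 0, so t = (√(D² + v²x²) − D)/v².
√(D² + v²x²) = √(0.28² + 0.62² × 6.0²) = 3.731; v² = 0.3844.
t = (3.731 − 0.28)/0.3844 = 8.98 days (vs. the pure-advection estimate x/v = 9.68 d).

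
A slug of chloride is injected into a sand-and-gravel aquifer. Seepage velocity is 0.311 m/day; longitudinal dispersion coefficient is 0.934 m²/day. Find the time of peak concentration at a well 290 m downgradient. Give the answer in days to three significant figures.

For the 1D instantaneous-source solution, setting ∂C/∂t = 0 at fixed x gives v²t² + 2Dt − x² = 0, so t = (√(D² + v²x²) − D)/v².
√(D² + v²x²) = √(0.934² + 0.311² × 290²) = 90.19; v² = 0.096721.
t = (90.19 − 0.934)/0.096721 = 923 days (vs. the pure-advection estimate x/v = 932 d).

923 days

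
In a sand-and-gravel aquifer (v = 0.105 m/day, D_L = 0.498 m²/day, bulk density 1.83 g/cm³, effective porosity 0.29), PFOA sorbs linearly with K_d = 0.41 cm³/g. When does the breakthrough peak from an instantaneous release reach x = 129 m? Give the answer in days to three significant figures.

Retardation factor R = 1 + ρ_b·K_d/n = 1 + 1.83 × 0.41/0.29 = 3.587.
Sorption retards both mechanisms: v_R = v/R = 0.02927 m/day, D_R = D/R = 0.1388 m²/day.
Peak time from v_R²t² + 2D_R t − x² = 0: t = (√(D_R² + v_R²x²) − D_R)/v_R².
√(D_R² + v_R²x²) = √(0.1388² + 0.02927² × 129²) = 3.778; v_R² = 0.0008567.
t = (3.778 − 0.1388)/0.0008567 = 4250 days.

4250 days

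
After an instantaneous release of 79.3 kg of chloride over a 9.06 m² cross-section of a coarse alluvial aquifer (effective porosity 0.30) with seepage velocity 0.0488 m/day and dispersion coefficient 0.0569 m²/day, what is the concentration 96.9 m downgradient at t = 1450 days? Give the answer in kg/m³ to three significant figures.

0.114 kg/m³

For an instantaneous plane source, C(x,t) = M/(n_e·A·√(4πDt)) · exp(−(x−vt)²/(4Dt)), with n_e·A the pore (flow) area.
Plume center vt = 0.0488 × 1450 = 70.76 m, so the well at 96.9 m is 26.14 m downgradient of the peak.
√(4πDt) = 32.20 m, giving peak height M/(n_e·A·√(4πDt)) = 79.3/(0.30 × 9.06 × 32.20) = 0.9061 kg/m³.
(x−vt)²/(4Dt) = (26.14)²/(4 × 0.0569 × 1450) = 2.070; exp(−2.070) = 0.1262.
C = 0.9061 × 0.1262 = 0.114 kg/m³.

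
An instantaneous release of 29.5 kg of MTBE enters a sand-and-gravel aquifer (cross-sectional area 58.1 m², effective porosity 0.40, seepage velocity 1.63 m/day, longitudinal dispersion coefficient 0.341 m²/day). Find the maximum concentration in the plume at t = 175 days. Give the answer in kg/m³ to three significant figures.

The peak of an instantaneous 1D plume sits at x = vt; there the Gaussian factor is 1 and C_max = M/(n_e·A·√(4πDt)), where n_e·A is the pore area the mass is dissolved in.
√(4πDt) = √(4π × 0.341 × 175) = 27.38 m, so C_max = 29.5/(0.40 × 58.1 × 27.38) = 0.0464 kg/m³.

0.0464 kg/m³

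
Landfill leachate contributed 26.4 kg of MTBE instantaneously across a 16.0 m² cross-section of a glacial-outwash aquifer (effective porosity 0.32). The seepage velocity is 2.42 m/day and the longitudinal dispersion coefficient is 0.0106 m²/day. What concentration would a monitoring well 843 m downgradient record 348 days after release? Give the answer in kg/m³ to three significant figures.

For an instantaneous plane source, C(x,t) = M/(n_e·A·√(4πDt)) · exp(−(x−vt)²/(4Dt)), with n_e·A the pore (flow) area.
Plume center vt = 2.42 × 348 = 842.16 m, so the well at 843 m is 0.84 m downgradient of the peak.
√(4πDt) = 6.808 m, giving peak height M/(n_e·A·√(4πDt)) = 26.4/(0.32 × 16.0 × 6.808) = 0.7574 kg/m³.
(x−vt)²/(4Dt) = (0.84)²/(4 × 0.0106 × 348) = 0.04782; exp(−0.04782) = 0.9533.
C = 0.7574 × 0.9533 = 0.722 kg/m³.

0.722 kg/m³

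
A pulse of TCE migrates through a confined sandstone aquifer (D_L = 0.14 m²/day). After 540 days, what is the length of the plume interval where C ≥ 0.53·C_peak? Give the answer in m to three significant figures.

27.7 m

The plume is Gaussian with σ = √(2Dt) = √(2 × 0.14 × 540) = 12.30 m.
C/C_peak = exp(−Δx²/(2σ²)) = 0.53 ⇒ Δx = σ·√(−2 ln 0.53) = 12.30 × 1.127 = 13.86 m.
Width = 2Δx = 27.7 m.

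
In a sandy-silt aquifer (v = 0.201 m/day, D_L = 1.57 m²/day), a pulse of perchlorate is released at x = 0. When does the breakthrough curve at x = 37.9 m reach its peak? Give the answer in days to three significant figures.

For the 1D instantaneous-source solution, setting ∂C/∂t = 0 at fixed x gives v²t² + 2Dt − x² = 0, so t = (√(D² + v²x²) − D)/v².
√(D² + v²x²) = √(1.57² + 0.201² × 37.9²) = 7.778; v² = 0.040401.
t = (7.778 − 1.57)/0.040401 = 154 days (vs. the pure-advection estimate x/v = 189 d).

154 days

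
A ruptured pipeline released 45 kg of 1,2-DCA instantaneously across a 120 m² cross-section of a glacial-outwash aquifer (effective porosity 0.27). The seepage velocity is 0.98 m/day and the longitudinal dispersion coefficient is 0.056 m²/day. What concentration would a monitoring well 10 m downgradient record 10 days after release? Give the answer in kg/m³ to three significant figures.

0.514 kg/m³

For an instantaneous plane source, C(x,t) = M/(n_e·A·√(4πDt)) · exp(−(x−vt)²/(4Dt)), with n_e·A the pore (flow) area.
Plume center vt = 0.98 × 10 = 9.8 m, so the well at 10 m is 0.2 m downgradient of the peak.
√(4πDt) = 2.653 m, giving peak height M/(n_e·A·√(4πDt)) = 45/(0.27 × 120 × 2.653) = 0.5235 kg/m³.
(x−vt)²/(4Dt) = (0.2)²/(4 × 0.056 × 10) = 0.01786; exp(−0.01786) = 0.9823.
C = 0.5235 × 0.9823 = 0.514 kg/m³.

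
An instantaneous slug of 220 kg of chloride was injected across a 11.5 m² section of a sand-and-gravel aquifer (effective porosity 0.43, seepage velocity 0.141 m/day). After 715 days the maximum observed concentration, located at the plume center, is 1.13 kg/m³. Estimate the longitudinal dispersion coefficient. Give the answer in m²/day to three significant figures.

0.173 m²/day

At the plume center C_max = M/(n_e·A·√(4πDt)), so D = M²/(4πt·(n_e·A·C_max)²).
n_e·A·C_max = 0.43 × 11.5 × 1.13 = 5.588 kg/m.
D = 220²/(4π × 715 × 5.588²) = 0.173 m²/day.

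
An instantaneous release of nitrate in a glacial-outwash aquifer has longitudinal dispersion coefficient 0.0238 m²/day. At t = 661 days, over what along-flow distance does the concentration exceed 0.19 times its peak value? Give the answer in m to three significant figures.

The plume is Gaussian with σ = √(2Dt) = √(2 × 0.0238 × 661) = 5.609 m.
C/C_peak = exp(−Δx²/(2σ²)) = 0.19 ⇒ Δx = σ·√(−2 ln 0.19) = 5.609 × 1.822 = 10.22 m.
Width = 2Δx = 20.4 m.

20.4 m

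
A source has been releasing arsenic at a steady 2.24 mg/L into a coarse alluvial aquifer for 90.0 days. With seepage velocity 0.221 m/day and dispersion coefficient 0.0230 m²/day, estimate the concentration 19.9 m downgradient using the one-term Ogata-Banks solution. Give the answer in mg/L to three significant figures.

For a continuous step input, C/C₀ ≈ ½·erfc((x−vt)/(2√(Dt))).
vt = 0.221 × 90.0 = 19.89 m and 2√(Dt) = 2√(0.0230 × 90.0) = 2.877 m.
Argument (x−vt)/(2√(Dt)) = (19.9 − 19.89)/2.877 = 0.003476; ½·erfc(0.003476) = 0.4980.
C = 2.24 × 0.4980 = 1.12 mg/L.

1.12 mg/L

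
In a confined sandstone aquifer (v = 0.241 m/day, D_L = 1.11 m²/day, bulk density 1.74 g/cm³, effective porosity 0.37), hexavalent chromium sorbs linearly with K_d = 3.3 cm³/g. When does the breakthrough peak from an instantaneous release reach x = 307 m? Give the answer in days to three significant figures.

20700 days

Retardation factor R = 1 + ρ_b·K_d/n = 1 + 1.74 × 3.3/0.37 = 16.52.
Sorption retards both mechanisms: v_R = v/R = 0.01459 m/day, D_R = D/R = 0.06719 m²/day.
Peak time from v_R²t² + 2D_R t − x² = 0: t = (√(D_R² + v_R²x²) − D_R)/v_R².
√(D_R² + v_R²x²) = √(0.06719² + 0.01459² × 307²) = 4.480; v_R² = 0.0002129.
t = (4.480 − 0.06719)/0.0002129 = 20700 days.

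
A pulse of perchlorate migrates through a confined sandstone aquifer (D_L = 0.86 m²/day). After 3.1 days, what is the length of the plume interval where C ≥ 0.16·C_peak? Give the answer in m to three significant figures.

The plume is Gaussian with σ = √(2Dt) = √(2 × 0.86 × 3.1) = 2.309 m.
C/C_peak = exp(−Δx²/(2σ²)) = 0.16 ⇒ Δx = σ·√(−2 ln 0.16) = 2.309 × 1.914 = 4.419 m.
Width = 2Δx = 8.84 m.

8.84 m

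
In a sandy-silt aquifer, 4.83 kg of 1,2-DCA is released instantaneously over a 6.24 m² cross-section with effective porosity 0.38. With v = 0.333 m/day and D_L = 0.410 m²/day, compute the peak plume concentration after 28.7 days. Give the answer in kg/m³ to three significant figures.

The peak of an instantaneous 1D plume sits at x = vt; there the Gaussian factor is 1 and C_max = M/(n_e·A·√(4πDt)), where n_e·A is the pore area the mass is dissolved in.
√(4πDt) = √(4π × 0.410 × 28.7) = 12.16 m, so C_max = 4.83/(0.38 × 6.24 × 12.16) = 0.168 kg/m³.

0.168 kg/m³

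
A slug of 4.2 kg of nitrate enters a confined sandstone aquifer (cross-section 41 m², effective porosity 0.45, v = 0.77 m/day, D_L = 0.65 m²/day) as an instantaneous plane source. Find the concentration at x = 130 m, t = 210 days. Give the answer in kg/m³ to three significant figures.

0.000873 kg/m³

For an instantaneous plane source, C(x,t) = M/(n_e·A·√(4πDt)) · exp(−(x−vt)²/(4Dt)), with n_e·A the pore (flow) area.
Plume center vt = 0.77 × 210 = 161.7 m, so the well at 130 m is 31.7 m upgradient of the peak.
√(4πDt) = 41.42 m, giving peak height M/(n_e·A·√(4πDt)) = 4.2/(0.45 × 41 × 41.42) = 0.005496 kg/m³.
(x−vt)²/(4Dt) = (-31.7)²/(4 × 0.65 × 210) = 1.840; exp(−1.840) = 0.1588.
C = 0.005496 × 0.1588 = 0.000873 kg/m³.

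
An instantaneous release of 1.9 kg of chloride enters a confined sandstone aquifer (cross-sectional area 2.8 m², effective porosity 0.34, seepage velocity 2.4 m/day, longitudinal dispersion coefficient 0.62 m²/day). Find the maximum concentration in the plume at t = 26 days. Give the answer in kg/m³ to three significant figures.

The peak of an instantaneous 1D plume sits at x = vt; there the Gaussian factor is 1 and C_max = M/(n_e·A·√(4πDt)), where n_e·A is the pore area the mass is dissolved in.
√(4πDt) = √(4π × 0.62 × 26) = 14.23 m, so C_max = 1.9/(0.34 × 2.8 × 14.23) = 0.140 kg/m³.

0.140 kg/m³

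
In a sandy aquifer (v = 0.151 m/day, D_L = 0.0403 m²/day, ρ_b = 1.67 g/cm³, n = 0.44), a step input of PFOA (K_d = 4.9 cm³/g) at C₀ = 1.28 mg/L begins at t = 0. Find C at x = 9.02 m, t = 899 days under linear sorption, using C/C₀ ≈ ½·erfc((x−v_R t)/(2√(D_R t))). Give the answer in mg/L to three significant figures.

Retardation factor R = 1 + ρ_b·K_d/n = 1 + 1.67 × 4.9/0.44 = 19.60.
Sorption retards both mechanisms: v_R = v/R = 0.007704 m/day, D_R = D/R = 0.002056 m²/day.
v_R·t = 0.007704 × 899 = 6.925896 m; 2√(D_R t) = 2.719 m; argument = (9.02 − 6.925896)/2.719 = 0.7702.
C = C₀ × ½·erfc(0.7702) = 1.28 × 0.1380 = 0.177 mg/L.

0.177 mg/L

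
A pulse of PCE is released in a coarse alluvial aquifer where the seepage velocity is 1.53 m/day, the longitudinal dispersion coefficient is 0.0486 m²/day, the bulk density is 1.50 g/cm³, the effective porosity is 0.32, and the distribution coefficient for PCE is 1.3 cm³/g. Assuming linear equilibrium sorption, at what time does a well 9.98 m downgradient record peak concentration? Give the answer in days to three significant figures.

Retardation factor R = 1 + ρ_b·K_d/n = 1 + 1.50 × 1.3/0.32 = 7.094.
Sorption retards both mechanisms: v_R = v/R = 0.2157 m/day, D_R = D/R = 0.006851 m²/day.
Peak time from v_R²t² + 2D_R t − x² = 0: t = (√(D_R² + v_R²x²) − D_R)/v_R².
√(D_R² + v_R²x²) = √(0.006851² + 0.2157² × 9.98²) = 2.153; v_R² = 0.04653.
t = (2.153 − 0.006851)/0.04653 = 46.1 days.

46.1 days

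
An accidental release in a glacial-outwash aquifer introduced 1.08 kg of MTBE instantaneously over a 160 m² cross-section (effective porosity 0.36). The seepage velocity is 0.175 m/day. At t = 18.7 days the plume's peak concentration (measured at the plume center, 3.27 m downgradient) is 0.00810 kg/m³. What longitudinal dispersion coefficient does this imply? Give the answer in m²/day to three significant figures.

0.0228 m²/day

At the plume center C_max = M/(n_e·A·√(4πDt)), so D = M²/(4πt·(n_e·A·C_max)²).
n_e·A·C_max = 0.36 × 160 × 0.00810 = 0.4666 kg/m.
D = 1.08²/(4π × 18.7 × 0.4666²) = 0.0228 m²/day.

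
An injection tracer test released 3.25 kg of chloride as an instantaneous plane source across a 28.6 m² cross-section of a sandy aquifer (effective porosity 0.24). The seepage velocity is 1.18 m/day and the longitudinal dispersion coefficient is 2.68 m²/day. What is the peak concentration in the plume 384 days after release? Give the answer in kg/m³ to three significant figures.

0.00416 kg/m³

The peak of an instantaneous 1D plume sits at x = vt; there the Gaussian factor is 1 and C_max = M/(n_e·A·√(4πDt)), where n_e·A is the pore area the mass is dissolved in.
√(4πDt) = √(4π × 2.68 × 384) = 113.7 m, so C_max = 3.25/(0.24 × 28.6 × 113.7) = 0.00416 kg/m³.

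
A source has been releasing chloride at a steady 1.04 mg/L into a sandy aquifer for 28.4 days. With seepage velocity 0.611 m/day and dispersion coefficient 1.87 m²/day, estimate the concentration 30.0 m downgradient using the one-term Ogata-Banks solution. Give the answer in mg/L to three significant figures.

0.114 mg/L

For a continuous step input, C/C₀ ≈ ½·erfc((x−vt)/(2√(Dt))).
vt = 0.611 × 28.4 = 17.3524 m and 2√(Dt) = 2√(1.87 × 28.4) = 14.58 m.
Argument (x−vt)/(2√(Dt)) = (30.0 − 17.3524)/14.58 = 0.8675; ½·erfc(0.8675) = 0.1099.
C = 1.04 × 0.1099 = 0.114 mg/L.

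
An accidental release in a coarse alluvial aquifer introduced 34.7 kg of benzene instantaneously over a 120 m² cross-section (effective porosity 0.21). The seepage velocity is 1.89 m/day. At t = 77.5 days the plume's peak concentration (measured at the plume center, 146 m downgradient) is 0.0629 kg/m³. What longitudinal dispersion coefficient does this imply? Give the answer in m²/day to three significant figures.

At the plume center C_max = M/(n_e·A·√(4πDt)), so D = M²/(4πt·(n_e·A·C_max)²).
n_e·A·C_max = 0.21 × 120 × 0.0629 = 1.585 kg/m.
D = 34.7²/(4π × 77.5 × 1.585²) = 0.492 m²/day.

0.492 m²/day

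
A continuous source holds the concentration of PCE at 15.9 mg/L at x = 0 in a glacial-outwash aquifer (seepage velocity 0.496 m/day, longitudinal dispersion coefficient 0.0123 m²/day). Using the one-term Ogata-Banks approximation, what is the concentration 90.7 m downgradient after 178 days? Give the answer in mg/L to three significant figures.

For a continuous step input, C/C₀ ≈ ½·erfc((x−vt)/(2√(Dt))).
vt = 0.496 × 178 = 88.288 m and 2√(Dt) = 2√(0.0123 × 178) = 2.959 m.
Argument (x−vt)/(2√(Dt)) = (90.7 − 88.288)/2.959 = 0.8151; ½·erfc(0.8151) = 0.1245.
C = 15.9 × 0.1245 = 1.98 mg/L.

1.98 mg/L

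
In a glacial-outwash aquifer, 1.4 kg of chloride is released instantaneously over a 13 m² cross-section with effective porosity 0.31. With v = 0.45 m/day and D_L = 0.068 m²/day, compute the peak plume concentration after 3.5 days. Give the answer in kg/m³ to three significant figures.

0.201 kg/m³

The peak of an instantaneous 1D plume sits at x = vt; there the Gaussian factor is 1 and C_max = M/(n_e·A·√(4πDt)), where n_e·A is the pore area the mass is dissolved in.
√(4πDt) = √(4π × 0.068 × 3.5) = 1.729 m, so C_max = 1.4/(0.31 × 13 × 1.729) = 0.201 kg/m³.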